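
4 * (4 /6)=8 /3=2.67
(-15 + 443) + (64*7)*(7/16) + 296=920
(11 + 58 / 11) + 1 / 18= 3233 / 198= 16.33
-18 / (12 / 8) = -12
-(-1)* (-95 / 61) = -95 / 61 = -1.56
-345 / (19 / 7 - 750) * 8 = 19320 / 5231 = 3.69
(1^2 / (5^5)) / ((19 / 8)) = 8 / 59375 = 0.00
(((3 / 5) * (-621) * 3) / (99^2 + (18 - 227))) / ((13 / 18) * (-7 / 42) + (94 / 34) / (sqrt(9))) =-2565351 / 17637290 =-0.15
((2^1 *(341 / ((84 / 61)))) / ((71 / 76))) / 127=790438 / 189357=4.17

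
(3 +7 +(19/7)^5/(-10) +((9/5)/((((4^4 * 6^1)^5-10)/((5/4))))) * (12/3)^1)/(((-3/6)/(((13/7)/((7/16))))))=707252446487144203110816/17602824830965409765345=40.18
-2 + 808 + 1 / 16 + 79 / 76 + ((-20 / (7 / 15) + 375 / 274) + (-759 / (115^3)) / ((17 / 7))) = 250908995384309 / 327722906000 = 765.61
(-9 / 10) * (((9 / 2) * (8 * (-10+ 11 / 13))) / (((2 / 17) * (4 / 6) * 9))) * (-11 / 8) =-577.72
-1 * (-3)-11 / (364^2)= 397477 / 132496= 3.00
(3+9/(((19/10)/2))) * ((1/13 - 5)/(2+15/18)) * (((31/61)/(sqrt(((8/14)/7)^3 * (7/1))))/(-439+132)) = 17280144 * sqrt(7)/78634673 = 0.58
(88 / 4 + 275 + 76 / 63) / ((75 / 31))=582397 / 4725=123.26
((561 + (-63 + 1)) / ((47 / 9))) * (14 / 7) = 8982 / 47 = 191.11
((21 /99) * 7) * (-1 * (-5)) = 245 /33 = 7.42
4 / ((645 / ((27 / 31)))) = 36 / 6665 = 0.01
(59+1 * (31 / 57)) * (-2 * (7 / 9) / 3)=-47516 / 1539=-30.87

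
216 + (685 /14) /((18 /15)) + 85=28709 /84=341.77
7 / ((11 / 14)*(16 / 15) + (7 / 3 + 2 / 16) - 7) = -1.89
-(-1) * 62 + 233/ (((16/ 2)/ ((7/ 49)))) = 3705/ 56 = 66.16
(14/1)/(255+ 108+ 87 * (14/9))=0.03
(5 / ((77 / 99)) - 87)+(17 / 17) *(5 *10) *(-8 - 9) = -6514 / 7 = -930.57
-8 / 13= -0.62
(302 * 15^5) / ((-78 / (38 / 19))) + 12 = -76443594 / 13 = -5880276.46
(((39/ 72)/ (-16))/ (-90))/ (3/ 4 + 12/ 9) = 13/ 72000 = 0.00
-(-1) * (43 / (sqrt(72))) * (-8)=-86 * sqrt(2) / 3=-40.54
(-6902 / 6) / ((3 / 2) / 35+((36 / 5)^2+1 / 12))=-2415700 / 109129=-22.14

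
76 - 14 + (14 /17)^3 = 307350 /4913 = 62.56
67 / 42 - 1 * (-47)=2041 / 42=48.60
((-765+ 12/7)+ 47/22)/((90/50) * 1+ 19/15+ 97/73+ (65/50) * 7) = -25670523/455147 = -56.40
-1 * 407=-407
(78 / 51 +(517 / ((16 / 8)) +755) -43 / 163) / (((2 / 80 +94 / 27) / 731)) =130585355820 / 617281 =211549.29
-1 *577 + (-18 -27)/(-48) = -9217/16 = -576.06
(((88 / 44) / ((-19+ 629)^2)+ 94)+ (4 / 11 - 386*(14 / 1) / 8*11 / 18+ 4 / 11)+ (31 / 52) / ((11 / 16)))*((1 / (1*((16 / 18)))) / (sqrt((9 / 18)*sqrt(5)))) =-151910101501*sqrt(2)*5^(3 / 4) / 2128412000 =-337.50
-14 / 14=-1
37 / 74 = 1 / 2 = 0.50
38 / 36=1.06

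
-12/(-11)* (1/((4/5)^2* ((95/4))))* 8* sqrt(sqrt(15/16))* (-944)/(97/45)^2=-114696000* 15^(1/4)/1966481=-114.78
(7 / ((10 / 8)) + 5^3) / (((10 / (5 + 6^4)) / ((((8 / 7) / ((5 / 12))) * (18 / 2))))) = 367006896 / 875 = 419436.45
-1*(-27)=27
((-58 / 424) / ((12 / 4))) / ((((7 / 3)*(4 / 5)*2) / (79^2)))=-904945 / 11872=-76.23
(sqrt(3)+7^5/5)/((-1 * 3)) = -16807/15 - sqrt(3)/3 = -1121.04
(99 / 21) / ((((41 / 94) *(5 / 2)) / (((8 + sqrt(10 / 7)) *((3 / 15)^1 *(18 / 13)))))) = 11.01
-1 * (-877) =877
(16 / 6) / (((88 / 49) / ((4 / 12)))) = 49 / 99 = 0.49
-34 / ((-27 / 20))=680 / 27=25.19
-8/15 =-0.53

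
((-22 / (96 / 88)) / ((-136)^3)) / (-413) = -121 / 6233299968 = -0.00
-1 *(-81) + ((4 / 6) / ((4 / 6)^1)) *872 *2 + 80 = 1905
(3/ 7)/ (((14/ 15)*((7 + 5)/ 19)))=0.73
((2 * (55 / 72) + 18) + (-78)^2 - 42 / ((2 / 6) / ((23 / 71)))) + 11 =15524405 / 2556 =6073.71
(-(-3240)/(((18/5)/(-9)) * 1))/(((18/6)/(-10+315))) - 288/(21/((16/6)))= -5764756/7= -823536.57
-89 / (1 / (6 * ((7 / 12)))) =-623 / 2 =-311.50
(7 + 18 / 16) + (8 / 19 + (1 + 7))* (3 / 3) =2515 / 152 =16.55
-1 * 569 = -569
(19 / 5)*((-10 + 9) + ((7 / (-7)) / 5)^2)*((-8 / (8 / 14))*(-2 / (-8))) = 1596 / 125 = 12.77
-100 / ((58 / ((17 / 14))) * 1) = -425 / 203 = -2.09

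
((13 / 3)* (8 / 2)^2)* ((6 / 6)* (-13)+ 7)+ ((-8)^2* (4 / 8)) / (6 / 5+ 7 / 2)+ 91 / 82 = -1572747 / 3854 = -408.08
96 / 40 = 2.40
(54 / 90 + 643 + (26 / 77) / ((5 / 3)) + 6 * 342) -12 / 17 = 17639408 / 6545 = 2695.10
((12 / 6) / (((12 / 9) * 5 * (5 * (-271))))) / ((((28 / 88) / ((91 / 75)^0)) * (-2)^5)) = 33 / 1517600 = 0.00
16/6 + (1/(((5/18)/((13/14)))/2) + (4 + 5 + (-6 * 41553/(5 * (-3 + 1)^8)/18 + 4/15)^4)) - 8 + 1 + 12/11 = 207964665835474474637/16742319390720000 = 12421.50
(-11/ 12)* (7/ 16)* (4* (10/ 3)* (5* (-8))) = 1925/ 9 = 213.89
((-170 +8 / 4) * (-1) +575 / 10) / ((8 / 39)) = 17589 / 16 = 1099.31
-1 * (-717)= 717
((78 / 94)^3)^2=3518743761 / 10779215329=0.33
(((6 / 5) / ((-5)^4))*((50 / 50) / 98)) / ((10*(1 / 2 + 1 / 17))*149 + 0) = 51 / 2167484375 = 0.00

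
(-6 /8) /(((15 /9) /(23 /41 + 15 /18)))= -1029 /1640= -0.63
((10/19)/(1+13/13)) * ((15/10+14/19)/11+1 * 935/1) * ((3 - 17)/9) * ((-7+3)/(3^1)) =510.44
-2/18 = -1/9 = -0.11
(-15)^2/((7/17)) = 3825/7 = 546.43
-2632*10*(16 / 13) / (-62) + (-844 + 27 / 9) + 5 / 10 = -256323 / 806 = -318.02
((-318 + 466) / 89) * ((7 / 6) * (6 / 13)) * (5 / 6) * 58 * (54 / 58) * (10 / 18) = 25900 / 1157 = 22.39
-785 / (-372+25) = 785 / 347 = 2.26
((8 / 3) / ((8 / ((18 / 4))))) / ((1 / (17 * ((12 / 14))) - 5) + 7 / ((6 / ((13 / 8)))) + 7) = 1224 / 3235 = 0.38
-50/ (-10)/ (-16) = -5/ 16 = -0.31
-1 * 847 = -847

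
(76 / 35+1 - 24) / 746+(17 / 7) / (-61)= -107879 / 1592710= -0.07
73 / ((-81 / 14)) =-1022 / 81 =-12.62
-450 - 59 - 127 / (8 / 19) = -6485 / 8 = -810.62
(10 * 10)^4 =100000000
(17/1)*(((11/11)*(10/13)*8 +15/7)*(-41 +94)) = 7475.33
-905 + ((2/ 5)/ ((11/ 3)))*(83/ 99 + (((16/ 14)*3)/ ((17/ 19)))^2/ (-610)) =-7093757509609/ 7839175575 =-904.91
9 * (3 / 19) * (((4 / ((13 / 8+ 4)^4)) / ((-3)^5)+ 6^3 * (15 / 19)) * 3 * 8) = 25828030109632 / 4440976875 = 5815.84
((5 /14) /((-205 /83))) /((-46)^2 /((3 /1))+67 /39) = -3237 /15828050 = -0.00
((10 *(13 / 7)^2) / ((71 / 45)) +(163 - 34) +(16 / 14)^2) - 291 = -138.83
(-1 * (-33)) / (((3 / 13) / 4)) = 572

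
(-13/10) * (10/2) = -13/2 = -6.50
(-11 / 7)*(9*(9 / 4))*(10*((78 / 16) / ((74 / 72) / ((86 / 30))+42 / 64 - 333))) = 815022 / 174419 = 4.67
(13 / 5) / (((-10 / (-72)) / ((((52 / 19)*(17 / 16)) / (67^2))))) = 25857 / 2132275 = 0.01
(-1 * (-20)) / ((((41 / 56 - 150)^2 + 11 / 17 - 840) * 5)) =213248 / 1143091393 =0.00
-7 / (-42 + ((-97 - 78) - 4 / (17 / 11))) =119 / 3733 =0.03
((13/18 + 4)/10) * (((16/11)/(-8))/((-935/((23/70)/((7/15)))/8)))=46/88935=0.00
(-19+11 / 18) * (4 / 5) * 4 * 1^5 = -2648 / 45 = -58.84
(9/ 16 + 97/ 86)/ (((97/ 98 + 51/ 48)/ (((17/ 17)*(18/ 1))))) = 1025766/ 69187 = 14.83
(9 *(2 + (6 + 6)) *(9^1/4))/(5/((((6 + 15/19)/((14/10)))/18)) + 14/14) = 24381/1682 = 14.50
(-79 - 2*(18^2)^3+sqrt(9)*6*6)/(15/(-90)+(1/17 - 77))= 6938490738/7865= 882198.44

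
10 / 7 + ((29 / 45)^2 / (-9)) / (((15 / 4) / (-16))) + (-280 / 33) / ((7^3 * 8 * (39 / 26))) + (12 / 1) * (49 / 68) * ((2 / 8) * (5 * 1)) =124567624123 / 10019740500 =12.43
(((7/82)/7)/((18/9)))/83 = 1/13612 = 0.00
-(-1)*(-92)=-92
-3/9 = -1/3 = -0.33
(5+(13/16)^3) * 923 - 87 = 20574519/4096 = 5023.08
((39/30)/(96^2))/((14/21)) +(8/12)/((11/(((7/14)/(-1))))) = -6779/225280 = -0.03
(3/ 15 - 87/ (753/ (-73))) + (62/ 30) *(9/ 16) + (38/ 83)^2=1384192711/ 138331120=10.01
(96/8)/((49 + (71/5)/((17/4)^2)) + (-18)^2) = 17340/540121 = 0.03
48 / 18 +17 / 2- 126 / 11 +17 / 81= -139 / 1782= -0.08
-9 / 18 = -1 / 2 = -0.50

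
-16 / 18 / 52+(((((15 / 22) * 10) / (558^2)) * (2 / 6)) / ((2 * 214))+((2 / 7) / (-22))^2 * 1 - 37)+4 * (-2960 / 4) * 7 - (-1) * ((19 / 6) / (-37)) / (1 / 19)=-7889285174246283781 / 380048211951408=-20758.64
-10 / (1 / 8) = -80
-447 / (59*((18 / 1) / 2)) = -149 / 177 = -0.84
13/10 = 1.30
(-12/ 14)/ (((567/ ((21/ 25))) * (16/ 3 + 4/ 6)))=-1/ 4725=-0.00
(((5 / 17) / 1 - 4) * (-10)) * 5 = 3150 / 17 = 185.29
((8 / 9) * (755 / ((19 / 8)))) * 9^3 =3913920 / 19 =205995.79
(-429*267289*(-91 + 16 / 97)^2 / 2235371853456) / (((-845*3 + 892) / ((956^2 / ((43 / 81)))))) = 508492536373093979421 / 1146553341186662801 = 443.50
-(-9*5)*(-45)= -2025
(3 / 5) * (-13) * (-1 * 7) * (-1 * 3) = -819 / 5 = -163.80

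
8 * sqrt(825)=40 * sqrt(33)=229.78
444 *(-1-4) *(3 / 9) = -740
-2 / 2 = -1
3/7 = 0.43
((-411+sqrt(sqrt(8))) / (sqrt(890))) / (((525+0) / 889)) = 127 * sqrt(890) * (-411+2^(3 / 4)) / 66750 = -23.23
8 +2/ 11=8.18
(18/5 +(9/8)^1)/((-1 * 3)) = -63/40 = -1.58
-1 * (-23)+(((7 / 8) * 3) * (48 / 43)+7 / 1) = 1416 / 43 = 32.93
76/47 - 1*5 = -3.38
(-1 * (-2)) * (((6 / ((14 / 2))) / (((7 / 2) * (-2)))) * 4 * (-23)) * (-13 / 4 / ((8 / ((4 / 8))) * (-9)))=299 / 588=0.51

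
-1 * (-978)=978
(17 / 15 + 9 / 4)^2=41209 / 3600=11.45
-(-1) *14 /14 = 1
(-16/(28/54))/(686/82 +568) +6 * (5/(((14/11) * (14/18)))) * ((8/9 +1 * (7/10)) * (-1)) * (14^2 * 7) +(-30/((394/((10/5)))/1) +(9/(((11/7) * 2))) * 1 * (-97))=-15854381504337/238972426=-66343.98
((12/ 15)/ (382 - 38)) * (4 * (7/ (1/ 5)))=14/ 43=0.33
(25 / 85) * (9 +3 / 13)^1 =600 / 221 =2.71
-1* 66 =-66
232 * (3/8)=87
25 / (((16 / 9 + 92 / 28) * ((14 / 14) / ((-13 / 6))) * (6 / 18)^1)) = -20475 / 638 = -32.09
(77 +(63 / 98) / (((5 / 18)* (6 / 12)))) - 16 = 2297 / 35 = 65.63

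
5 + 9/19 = 104/19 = 5.47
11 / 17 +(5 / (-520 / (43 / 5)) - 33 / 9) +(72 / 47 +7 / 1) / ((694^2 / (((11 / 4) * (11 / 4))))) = -3724649183917 / 1200660751680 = -3.10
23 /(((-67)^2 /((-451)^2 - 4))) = 4678131 /4489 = 1042.13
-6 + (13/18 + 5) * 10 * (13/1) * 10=66896/9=7432.89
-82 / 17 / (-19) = 82 / 323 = 0.25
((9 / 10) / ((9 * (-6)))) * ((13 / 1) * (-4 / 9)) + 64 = 8653 / 135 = 64.10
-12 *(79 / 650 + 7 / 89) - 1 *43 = -1313261 / 28925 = -45.40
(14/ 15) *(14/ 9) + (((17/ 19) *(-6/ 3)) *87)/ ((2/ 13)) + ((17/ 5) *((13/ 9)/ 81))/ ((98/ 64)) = -685795423/ 678699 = -1010.46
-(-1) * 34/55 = 34/55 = 0.62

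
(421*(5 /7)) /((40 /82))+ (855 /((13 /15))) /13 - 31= 3129517 /4732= 661.35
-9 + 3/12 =-35/4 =-8.75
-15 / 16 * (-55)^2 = -45375 / 16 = -2835.94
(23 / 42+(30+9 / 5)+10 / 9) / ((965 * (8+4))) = 21079 / 7295400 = 0.00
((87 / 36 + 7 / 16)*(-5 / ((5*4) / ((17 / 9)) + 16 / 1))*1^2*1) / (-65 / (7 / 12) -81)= 81515 / 29224512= 0.00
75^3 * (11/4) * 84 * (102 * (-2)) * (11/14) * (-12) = 187444125000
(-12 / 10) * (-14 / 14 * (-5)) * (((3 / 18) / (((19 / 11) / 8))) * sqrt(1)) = -88 / 19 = -4.63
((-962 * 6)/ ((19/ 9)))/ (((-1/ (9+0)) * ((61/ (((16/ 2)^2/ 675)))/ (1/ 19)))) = 1108224/ 550525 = 2.01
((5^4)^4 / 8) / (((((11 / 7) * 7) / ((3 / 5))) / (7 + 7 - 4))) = 457763671875 / 44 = 10403719815.34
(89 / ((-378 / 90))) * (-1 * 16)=7120 / 21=339.05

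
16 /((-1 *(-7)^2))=-16 /49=-0.33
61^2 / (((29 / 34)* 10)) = 63257 / 145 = 436.26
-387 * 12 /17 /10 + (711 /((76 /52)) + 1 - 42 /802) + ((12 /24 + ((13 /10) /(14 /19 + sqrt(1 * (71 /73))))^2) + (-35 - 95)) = 3384884424810731 /9826145824300 - 3504949 * sqrt(5183) /18966025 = 331.17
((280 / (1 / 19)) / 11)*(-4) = -21280 / 11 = -1934.55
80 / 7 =11.43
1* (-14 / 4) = -7 / 2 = -3.50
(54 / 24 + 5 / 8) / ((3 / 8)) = 7.67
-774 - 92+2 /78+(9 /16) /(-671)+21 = -353794495 /418704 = -844.98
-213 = -213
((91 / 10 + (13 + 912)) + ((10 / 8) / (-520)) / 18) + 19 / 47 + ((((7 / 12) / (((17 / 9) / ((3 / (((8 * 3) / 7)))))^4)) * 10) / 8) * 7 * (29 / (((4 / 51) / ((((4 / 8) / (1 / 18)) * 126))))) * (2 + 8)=8732622716804929381 / 8852795228160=986425.47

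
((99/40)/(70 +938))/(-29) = -11/129920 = -0.00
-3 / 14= -0.21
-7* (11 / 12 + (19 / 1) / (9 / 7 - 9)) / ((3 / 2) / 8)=4676 / 81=57.73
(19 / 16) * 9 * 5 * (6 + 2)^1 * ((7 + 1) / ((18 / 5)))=950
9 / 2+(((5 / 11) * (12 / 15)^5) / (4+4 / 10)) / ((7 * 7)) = 6671149 / 1482250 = 4.50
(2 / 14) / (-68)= -0.00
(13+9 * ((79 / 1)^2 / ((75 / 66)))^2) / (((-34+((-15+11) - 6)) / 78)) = -6616995877479 / 13750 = -481236063.82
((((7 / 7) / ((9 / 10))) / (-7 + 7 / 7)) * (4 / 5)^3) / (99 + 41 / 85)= -136 / 142695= -0.00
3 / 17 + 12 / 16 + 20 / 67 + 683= 684.22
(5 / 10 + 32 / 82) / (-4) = -73 / 328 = -0.22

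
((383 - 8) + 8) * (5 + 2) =2681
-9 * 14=-126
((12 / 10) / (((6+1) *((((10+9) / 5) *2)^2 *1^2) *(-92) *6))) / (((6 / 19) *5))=-1 / 293664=-0.00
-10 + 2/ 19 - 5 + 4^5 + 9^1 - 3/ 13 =251415/ 247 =1017.87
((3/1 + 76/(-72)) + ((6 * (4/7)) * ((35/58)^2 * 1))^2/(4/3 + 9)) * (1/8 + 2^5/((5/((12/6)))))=85505067109/3157302384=27.08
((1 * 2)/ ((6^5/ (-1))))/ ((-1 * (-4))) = -1/ 15552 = -0.00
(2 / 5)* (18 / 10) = 18 / 25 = 0.72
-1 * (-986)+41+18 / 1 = 1045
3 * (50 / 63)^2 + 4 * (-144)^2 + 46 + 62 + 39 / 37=83054.94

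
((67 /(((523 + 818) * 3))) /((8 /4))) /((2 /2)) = 67 /8046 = 0.01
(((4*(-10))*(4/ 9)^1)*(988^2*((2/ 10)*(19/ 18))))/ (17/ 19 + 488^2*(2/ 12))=-5638207744/ 61085313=-92.30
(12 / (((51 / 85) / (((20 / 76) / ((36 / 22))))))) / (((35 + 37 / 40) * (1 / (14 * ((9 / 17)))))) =308000 / 464151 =0.66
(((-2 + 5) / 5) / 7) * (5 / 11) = 3 / 77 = 0.04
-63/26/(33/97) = -2037/286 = -7.12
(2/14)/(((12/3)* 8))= 1/224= 0.00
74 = 74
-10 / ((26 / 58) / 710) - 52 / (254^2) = -3320961269 / 209677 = -15838.46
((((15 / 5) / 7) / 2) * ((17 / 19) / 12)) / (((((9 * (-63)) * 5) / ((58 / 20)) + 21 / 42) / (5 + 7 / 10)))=-1479 / 15867880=-0.00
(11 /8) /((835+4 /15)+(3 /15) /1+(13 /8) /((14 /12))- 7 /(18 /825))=1155 /433462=0.00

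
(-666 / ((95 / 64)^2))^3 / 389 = -20300303524593401856 / 285950745453125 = -70992.31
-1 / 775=-0.00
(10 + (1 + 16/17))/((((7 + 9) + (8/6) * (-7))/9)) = 5481/340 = 16.12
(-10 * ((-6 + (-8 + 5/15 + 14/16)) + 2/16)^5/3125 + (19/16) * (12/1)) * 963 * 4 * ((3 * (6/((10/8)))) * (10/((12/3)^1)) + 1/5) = 12444037687373/84375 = 147484891.11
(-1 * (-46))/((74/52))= 1196/37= 32.32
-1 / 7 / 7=-1 / 49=-0.02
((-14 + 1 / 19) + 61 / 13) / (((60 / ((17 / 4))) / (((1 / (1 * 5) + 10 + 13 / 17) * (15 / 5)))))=-266319 / 12350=-21.56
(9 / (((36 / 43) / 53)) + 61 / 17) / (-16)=-38987 / 1088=-35.83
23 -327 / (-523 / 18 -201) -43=-18.58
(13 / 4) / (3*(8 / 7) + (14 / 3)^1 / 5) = 1365 / 1832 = 0.75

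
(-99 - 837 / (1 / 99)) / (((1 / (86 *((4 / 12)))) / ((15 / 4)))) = -8918415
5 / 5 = 1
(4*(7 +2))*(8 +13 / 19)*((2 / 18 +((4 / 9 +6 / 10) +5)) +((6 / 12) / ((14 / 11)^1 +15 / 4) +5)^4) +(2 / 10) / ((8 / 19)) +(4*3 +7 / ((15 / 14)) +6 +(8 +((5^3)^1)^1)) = 1161234627095852659 / 5438810680680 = 213508.93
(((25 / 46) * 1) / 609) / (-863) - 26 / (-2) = 314289041 / 24176082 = 13.00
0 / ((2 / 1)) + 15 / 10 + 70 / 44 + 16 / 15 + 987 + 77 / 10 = 329623 / 330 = 998.86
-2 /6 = -1 /3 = -0.33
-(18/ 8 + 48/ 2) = -105/ 4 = -26.25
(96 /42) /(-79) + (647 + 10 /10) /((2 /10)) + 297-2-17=3517.97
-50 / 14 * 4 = -100 / 7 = -14.29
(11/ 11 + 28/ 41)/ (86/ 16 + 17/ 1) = 552/ 7339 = 0.08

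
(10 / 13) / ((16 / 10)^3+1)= 1250 / 8281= 0.15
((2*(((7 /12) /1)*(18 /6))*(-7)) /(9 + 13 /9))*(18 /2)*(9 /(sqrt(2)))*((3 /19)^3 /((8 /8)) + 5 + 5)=-1344.07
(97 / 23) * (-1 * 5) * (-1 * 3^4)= 39285 / 23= 1708.04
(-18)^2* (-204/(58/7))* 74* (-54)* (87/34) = 81566352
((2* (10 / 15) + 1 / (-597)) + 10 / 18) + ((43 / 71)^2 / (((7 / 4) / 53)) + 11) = 1516509755 / 63199017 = 24.00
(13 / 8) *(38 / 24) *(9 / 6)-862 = -54921 / 64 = -858.14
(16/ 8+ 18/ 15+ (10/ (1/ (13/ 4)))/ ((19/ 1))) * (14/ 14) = 933/ 190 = 4.91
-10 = -10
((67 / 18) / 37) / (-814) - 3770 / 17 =-2043808619 / 9216108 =-221.76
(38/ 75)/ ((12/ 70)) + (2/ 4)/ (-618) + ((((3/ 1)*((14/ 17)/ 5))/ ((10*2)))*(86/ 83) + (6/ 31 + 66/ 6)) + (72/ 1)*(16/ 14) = 2737864651043/ 28383534900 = 96.46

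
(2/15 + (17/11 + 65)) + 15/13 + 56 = 265621/2145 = 123.83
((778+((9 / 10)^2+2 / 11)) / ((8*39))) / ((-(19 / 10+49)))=-856891 / 17468880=-0.05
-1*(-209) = 209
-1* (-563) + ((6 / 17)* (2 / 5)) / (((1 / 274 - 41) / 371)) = 536335367 / 954805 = 561.72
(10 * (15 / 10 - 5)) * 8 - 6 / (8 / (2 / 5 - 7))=-275.05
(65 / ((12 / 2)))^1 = 65 / 6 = 10.83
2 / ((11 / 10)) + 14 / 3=6.48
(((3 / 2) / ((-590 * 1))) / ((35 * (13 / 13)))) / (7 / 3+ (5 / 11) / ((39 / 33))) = -117 / 4377800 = -0.00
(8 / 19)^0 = 1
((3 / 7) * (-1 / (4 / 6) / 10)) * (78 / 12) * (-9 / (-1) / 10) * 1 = -1053 / 2800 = -0.38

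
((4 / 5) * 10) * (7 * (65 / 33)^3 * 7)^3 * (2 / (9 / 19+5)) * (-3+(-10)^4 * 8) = 569799934296043629089843750 / 46411484401953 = 12277132301160.93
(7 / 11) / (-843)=-7 / 9273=-0.00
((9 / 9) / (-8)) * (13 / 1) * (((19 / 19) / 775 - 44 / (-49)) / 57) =-147979 / 5772200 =-0.03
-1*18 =-18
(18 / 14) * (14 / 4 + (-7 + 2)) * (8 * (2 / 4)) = -54 / 7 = -7.71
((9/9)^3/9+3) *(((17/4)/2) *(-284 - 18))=-1996.56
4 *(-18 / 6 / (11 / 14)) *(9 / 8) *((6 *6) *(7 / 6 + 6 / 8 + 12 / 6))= -26649 / 11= -2422.64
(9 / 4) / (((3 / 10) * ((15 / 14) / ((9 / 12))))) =21 / 4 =5.25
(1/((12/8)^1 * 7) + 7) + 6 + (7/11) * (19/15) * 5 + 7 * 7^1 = 15275/231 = 66.13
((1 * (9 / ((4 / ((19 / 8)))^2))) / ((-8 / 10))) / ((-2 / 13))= 211185 / 8192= 25.78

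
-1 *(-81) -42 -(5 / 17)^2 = 11246 / 289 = 38.91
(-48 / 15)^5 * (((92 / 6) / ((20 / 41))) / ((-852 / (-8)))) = -988807168 / 9984375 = -99.04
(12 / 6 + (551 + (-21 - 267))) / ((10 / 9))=477 / 2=238.50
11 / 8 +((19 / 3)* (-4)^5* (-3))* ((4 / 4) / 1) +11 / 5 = 778383 / 40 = 19459.58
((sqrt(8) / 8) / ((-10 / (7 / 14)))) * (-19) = 19 * sqrt(2) / 80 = 0.34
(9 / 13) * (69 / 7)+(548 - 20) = 534.82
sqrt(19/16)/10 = sqrt(19)/40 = 0.11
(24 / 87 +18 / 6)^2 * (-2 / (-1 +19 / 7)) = -63175 / 5046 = -12.52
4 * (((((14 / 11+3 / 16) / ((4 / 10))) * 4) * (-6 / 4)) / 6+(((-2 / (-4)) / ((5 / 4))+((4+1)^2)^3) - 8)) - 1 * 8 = 27476679 / 440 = 62447.00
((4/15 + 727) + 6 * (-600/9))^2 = 24098281/225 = 107103.47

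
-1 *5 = -5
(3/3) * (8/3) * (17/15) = 136/45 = 3.02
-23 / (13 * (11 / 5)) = -115 / 143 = -0.80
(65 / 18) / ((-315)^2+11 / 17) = 1105 / 30363048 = 0.00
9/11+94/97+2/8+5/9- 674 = -25790093/38412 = -671.41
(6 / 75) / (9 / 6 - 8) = -4 / 325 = -0.01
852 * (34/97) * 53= 1535304/97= 15827.88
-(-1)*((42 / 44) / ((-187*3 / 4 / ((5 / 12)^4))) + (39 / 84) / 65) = 5178619 / 746444160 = 0.01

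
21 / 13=1.62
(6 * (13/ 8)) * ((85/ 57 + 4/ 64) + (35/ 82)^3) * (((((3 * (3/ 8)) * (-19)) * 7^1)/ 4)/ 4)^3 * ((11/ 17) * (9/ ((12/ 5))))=-19855771172433701505/ 629028562141184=-31565.77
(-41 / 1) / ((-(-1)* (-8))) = 41 / 8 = 5.12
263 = 263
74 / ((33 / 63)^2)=32634 / 121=269.70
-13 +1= -12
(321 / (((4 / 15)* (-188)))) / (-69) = 1605 / 17296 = 0.09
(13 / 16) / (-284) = -13 / 4544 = -0.00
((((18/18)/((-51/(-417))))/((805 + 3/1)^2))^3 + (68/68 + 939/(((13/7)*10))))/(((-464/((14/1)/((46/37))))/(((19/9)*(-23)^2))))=-172867797554515950337869651023/123699379377588790162882560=-1397.48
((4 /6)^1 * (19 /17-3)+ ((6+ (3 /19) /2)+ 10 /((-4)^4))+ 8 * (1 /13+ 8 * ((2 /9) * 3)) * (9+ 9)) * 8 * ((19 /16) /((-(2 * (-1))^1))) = 1264037449 /339456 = 3723.72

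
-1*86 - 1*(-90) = 4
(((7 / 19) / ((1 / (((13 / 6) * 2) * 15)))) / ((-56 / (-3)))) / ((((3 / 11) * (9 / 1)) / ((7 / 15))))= 1001 / 4104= 0.24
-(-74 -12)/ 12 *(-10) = -215/ 3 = -71.67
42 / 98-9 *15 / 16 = -8.01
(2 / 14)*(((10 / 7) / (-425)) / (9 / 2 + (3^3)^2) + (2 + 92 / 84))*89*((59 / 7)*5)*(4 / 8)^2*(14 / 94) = 14186736971 / 229738068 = 61.75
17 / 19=0.89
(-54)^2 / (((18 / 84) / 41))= 557928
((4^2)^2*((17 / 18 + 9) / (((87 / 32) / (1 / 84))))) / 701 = 183296 / 11526543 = 0.02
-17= -17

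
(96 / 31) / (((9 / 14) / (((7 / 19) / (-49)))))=-64 / 1767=-0.04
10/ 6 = 5/ 3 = 1.67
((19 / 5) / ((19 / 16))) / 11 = 16 / 55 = 0.29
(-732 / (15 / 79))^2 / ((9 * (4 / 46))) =4272988024 / 225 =18991057.88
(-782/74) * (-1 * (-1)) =-391/37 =-10.57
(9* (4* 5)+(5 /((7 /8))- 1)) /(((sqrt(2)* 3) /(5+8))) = 565.99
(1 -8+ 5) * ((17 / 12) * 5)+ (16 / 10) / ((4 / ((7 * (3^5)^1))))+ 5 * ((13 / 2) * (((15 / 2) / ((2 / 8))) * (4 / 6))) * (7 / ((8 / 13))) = 483599 / 60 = 8059.98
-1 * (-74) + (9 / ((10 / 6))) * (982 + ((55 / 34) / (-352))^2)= 31823774371 / 5918720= 5376.80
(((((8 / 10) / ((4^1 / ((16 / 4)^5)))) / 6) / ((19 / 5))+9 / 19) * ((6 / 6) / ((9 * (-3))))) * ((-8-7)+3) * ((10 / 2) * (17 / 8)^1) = 45815 / 1026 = 44.65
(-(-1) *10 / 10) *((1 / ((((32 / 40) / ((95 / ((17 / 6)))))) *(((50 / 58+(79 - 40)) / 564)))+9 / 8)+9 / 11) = 257220423 / 432344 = 594.94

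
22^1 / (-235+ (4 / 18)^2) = -1782 / 19031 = -0.09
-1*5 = -5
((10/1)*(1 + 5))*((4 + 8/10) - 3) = 108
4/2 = 2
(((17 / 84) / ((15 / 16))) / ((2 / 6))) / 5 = 68 / 525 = 0.13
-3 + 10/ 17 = -2.41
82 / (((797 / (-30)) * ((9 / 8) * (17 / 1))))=-0.16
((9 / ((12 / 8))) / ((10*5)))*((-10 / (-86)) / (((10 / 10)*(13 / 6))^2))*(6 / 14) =324 / 254345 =0.00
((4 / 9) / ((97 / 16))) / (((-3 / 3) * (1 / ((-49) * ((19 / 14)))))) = 4256 / 873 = 4.88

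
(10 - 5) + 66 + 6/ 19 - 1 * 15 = 1070/ 19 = 56.32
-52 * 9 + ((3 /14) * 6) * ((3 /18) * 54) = -3195 /7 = -456.43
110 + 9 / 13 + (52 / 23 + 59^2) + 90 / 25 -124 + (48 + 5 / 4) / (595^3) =875096665154703 / 251931270500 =3473.55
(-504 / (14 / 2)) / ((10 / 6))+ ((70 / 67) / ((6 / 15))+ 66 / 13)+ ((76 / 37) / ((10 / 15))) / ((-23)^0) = -32.43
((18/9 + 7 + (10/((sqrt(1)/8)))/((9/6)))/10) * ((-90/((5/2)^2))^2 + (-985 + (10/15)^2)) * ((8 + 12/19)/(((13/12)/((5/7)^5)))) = -268144124600/37361961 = -7176.93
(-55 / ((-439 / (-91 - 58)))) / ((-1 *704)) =745 / 28096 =0.03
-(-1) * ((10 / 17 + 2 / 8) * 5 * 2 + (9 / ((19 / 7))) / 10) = 14073 / 1615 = 8.71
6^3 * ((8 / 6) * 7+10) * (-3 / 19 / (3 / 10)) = -2197.89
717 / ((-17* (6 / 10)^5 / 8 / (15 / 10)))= -2987500 / 459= -6508.71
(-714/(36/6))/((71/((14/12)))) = -833/426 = -1.96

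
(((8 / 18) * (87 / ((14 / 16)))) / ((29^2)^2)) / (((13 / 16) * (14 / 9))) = 768 / 15535793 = 0.00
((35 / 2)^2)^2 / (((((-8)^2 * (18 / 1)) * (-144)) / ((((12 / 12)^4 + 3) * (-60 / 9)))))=7503125 / 497664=15.08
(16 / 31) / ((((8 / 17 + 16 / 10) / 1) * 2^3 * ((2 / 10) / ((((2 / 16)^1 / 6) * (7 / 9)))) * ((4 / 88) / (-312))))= -38675 / 2232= -17.33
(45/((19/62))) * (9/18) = 1395/19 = 73.42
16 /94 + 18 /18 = 55 /47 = 1.17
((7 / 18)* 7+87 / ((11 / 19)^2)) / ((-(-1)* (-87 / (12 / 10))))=-114251 / 31581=-3.62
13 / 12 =1.08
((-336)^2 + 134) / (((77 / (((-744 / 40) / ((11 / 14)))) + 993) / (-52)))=-84094320 / 14161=-5938.45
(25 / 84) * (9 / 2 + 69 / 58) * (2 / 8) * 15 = 20625 / 3248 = 6.35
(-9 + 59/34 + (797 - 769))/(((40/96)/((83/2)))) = 35109/17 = 2065.24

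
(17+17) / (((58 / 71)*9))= 1207 / 261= 4.62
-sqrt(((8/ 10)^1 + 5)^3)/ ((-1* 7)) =29* sqrt(145)/ 175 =2.00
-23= -23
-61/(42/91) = -793/6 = -132.17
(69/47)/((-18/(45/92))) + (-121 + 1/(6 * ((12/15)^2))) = -544957/4512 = -120.78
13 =13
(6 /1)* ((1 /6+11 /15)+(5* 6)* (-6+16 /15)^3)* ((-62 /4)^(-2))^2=-25927856 /69264075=-0.37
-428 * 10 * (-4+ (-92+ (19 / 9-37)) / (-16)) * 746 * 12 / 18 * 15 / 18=-564740650 / 81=-6972106.79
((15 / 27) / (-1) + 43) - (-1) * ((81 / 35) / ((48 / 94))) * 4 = 38161 / 630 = 60.57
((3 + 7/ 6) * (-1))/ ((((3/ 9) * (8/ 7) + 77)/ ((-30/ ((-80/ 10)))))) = -21/ 104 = -0.20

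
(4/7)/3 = 4/21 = 0.19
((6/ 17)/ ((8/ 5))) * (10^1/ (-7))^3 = -3750/ 5831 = -0.64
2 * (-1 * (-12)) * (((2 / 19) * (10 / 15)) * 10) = 16.84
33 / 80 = 0.41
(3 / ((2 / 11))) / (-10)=-1.65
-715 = -715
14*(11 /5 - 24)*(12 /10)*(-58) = 531048 /25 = 21241.92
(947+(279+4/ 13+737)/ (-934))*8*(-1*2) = -91882096/ 6071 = -15134.59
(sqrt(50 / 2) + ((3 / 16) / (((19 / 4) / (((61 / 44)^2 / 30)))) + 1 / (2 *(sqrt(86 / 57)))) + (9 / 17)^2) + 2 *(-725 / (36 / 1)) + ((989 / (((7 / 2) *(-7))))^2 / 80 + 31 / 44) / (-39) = -4244778596942563 / 119452380727680 + sqrt(4902) / 172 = -35.13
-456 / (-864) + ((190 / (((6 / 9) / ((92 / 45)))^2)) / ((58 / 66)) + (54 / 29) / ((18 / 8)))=2034.66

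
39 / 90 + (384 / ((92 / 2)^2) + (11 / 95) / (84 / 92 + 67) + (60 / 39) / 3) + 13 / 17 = 1493546874 / 788551205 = 1.89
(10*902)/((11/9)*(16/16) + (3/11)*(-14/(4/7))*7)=-1785960/9019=-198.02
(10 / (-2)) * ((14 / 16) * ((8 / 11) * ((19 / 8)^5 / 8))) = -86663465 / 2883584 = -30.05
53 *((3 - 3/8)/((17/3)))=24.55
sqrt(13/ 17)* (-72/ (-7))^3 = 373248* sqrt(221)/ 5831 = 951.59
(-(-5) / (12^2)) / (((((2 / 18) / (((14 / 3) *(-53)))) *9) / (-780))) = 6698.61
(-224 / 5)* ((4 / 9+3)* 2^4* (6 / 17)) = -222208 / 255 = -871.40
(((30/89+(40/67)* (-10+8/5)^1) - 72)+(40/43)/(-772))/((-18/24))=15178445600/148460811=102.24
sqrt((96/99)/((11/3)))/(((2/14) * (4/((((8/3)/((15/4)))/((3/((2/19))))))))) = 448 * sqrt(2)/28215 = 0.02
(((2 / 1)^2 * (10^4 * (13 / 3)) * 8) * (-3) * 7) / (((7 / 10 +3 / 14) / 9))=-286650000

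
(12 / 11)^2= 144 / 121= 1.19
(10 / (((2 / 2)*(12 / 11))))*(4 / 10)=11 / 3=3.67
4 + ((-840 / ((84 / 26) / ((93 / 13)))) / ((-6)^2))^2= 2673.44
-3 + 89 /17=38 /17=2.24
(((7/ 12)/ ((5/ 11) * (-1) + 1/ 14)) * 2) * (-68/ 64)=3.24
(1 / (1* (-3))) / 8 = -1 / 24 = -0.04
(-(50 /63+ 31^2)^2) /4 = -3671511649 /15876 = -231261.76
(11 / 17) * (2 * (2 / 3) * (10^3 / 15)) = 8800 / 153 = 57.52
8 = 8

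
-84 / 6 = -14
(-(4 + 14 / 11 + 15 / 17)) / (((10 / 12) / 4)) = -27624 / 935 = -29.54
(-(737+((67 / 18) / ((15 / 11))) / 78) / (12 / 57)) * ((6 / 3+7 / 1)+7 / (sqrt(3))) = -294917183 / 9360- 2064420281 * sqrt(3) / 252720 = -45657.03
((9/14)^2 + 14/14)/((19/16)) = 1108/931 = 1.19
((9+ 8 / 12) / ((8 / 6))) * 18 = 261 / 2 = 130.50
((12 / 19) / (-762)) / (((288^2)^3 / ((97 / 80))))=-97 / 55077248977002823680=-0.00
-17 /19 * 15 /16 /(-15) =17 /304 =0.06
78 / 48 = 1.62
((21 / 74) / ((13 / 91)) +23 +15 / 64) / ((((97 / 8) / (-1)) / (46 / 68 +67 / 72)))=-117475141 / 35143488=-3.34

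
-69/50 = -1.38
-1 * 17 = -17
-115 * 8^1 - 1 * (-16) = -904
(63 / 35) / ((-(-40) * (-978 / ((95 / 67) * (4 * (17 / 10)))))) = -969 / 2184200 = -0.00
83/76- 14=-981/76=-12.91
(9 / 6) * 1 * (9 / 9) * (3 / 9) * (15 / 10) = 0.75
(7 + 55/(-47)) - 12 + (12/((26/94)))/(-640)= -609827/97760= -6.24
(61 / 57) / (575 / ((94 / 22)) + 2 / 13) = 37271 / 4692183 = 0.01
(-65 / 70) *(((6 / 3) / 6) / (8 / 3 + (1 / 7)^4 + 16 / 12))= -4459 / 57630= -0.08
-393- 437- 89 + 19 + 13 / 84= -75587 / 84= -899.85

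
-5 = -5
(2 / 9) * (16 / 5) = 32 / 45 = 0.71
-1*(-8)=8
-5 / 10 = -1 / 2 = -0.50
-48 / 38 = -24 / 19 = -1.26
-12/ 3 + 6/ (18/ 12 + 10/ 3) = -80/ 29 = -2.76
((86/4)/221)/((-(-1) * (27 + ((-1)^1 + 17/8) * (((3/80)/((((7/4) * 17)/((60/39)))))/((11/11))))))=1204/334179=0.00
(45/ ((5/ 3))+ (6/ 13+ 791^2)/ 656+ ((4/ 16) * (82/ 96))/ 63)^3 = 252830739774601307647107401257/ 267982825328621125632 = 943458743.91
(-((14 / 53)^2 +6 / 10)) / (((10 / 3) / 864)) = -12191472 / 70225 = -173.61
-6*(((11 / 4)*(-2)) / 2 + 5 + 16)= -219 / 2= -109.50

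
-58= -58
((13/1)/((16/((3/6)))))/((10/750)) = 975/32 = 30.47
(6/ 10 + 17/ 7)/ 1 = 106/ 35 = 3.03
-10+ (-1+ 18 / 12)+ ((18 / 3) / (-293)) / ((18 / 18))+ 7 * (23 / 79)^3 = -2700755547 / 288920854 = -9.35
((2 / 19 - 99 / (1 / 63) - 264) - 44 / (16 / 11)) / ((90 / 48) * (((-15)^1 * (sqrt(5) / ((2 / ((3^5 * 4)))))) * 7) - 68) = -135011824 / 13915449028679 + 189972060075 * sqrt(5) / 13915449028679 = 0.03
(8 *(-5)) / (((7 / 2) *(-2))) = 40 / 7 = 5.71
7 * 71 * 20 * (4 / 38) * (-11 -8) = -19880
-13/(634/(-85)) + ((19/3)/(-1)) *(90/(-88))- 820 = -11322705/13948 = -811.78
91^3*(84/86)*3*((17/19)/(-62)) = -807074541/25327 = -31866.17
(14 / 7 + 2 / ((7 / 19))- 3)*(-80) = -2480 / 7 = -354.29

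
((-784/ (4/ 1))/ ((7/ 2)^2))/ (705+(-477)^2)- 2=-228242/ 114117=-2.00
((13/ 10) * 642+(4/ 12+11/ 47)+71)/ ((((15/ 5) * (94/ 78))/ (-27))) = -74745216/ 11045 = -6767.34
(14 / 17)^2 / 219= 196 / 63291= 0.00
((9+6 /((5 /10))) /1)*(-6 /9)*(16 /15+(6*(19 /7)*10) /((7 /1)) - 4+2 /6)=-10126 /35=-289.31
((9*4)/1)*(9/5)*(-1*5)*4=-1296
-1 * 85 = -85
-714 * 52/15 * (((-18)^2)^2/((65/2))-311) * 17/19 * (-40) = 24565628864/95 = 258585566.99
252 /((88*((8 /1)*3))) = 21 /176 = 0.12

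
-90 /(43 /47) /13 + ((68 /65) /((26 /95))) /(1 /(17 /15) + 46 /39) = -4365732 /764153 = -5.71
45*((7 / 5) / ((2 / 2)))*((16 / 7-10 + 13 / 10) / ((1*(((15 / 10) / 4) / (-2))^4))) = -14712832 / 45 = -326951.82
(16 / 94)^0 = 1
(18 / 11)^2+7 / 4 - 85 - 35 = -55937 / 484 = -115.57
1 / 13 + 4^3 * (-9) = -7487 / 13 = -575.92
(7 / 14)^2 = 1 / 4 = 0.25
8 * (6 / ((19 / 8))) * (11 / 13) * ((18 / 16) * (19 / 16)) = 22.85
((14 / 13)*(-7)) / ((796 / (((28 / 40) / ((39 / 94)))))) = -16121 / 1008930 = -0.02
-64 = -64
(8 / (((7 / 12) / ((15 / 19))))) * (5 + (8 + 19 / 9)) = 21760 / 133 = 163.61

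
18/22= 9/11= 0.82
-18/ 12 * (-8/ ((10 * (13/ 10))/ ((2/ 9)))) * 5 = 40/ 39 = 1.03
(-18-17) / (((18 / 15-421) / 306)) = 25.51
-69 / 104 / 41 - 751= -3202333 / 4264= -751.02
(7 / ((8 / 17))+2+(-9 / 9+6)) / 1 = 175 / 8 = 21.88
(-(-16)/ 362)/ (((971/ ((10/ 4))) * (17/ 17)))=20/ 175751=0.00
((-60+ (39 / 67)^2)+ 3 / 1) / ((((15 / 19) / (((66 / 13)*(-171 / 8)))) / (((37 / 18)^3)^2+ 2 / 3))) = 10893198032090605 / 18378253296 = 592722.16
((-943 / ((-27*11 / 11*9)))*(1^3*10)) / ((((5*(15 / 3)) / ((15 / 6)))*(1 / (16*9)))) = 15088 / 27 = 558.81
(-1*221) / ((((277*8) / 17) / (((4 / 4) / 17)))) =-221 / 2216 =-0.10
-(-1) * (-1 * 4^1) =-4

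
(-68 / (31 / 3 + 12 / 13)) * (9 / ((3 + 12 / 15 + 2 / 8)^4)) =-141440000 / 699907797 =-0.20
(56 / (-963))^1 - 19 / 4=-18521 / 3852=-4.81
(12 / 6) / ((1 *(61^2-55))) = 0.00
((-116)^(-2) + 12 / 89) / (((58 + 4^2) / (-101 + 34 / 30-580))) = -823799539 / 664659120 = -1.24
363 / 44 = 33 / 4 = 8.25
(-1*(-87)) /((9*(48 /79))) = 2291 /144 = 15.91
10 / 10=1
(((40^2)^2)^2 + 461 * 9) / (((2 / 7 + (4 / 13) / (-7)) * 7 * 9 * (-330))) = -7745163641267 / 5940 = -1303899602.91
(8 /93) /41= 8 /3813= 0.00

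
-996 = -996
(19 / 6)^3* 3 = 6859 / 72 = 95.26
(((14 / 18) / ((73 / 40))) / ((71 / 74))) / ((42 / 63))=10360 / 15549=0.67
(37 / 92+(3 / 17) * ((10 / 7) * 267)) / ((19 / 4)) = 39017 / 2737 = 14.26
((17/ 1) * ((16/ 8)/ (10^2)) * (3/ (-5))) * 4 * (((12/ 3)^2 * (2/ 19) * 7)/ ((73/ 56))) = -1279488/ 173375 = -7.38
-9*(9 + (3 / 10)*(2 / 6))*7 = -5733 / 10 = -573.30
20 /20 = 1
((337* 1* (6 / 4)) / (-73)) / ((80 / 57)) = -57627 / 11680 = -4.93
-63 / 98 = -9 / 14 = -0.64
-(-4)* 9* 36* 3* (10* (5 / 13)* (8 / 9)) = 172800 / 13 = 13292.31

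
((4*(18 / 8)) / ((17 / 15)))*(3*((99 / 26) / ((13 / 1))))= 40095 / 5746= 6.98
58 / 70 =29 / 35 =0.83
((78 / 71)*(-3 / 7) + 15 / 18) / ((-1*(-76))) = 1081 / 226632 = 0.00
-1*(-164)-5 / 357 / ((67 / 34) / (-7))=32974 / 201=164.05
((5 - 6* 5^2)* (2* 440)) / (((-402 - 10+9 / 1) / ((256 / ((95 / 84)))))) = 548782080 / 7657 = 71670.64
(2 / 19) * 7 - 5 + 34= 565 / 19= 29.74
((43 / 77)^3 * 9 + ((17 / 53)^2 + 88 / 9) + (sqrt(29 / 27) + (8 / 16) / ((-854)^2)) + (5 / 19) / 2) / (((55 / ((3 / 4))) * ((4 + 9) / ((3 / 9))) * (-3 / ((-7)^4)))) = -529129843361569429 / 163291226065212960-2401 * sqrt(87) / 77220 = -3.53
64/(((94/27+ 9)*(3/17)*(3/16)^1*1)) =52224/337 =154.97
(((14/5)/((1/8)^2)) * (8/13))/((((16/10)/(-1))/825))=-56861.54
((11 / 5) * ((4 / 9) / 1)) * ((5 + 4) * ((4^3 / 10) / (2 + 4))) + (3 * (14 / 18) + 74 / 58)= 9422 / 725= 13.00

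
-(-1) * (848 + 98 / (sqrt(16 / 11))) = 929.26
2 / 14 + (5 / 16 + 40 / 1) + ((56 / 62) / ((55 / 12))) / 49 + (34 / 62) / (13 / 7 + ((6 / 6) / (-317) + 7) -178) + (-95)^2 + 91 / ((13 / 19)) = 26371595356613 / 2866958864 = 9198.46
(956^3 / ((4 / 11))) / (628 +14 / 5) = 6006844360 / 1577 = 3809032.57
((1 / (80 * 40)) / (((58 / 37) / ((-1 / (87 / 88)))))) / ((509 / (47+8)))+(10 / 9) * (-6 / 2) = -3.33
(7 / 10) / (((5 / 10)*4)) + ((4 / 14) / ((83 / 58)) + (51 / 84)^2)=298771 / 325360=0.92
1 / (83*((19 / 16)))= 0.01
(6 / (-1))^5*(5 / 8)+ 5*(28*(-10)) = -6260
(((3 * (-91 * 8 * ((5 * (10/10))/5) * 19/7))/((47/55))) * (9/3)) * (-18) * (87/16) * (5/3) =159555825/47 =3394804.79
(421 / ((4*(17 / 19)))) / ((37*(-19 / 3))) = -1263 / 2516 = -0.50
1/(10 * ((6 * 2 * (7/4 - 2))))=-1/30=-0.03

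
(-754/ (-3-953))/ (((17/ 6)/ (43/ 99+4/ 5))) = 230347/ 670395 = 0.34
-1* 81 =-81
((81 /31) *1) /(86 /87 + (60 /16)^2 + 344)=0.01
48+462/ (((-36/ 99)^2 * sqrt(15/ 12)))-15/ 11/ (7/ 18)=3169.51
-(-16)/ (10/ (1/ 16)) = 1/ 10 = 0.10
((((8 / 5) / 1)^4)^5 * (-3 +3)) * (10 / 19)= 0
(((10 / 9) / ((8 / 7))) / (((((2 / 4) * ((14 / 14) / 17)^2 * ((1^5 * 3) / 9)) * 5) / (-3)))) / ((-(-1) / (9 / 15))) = -6069 / 10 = -606.90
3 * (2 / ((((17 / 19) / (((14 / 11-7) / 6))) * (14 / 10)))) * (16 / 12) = -1140 / 187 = -6.10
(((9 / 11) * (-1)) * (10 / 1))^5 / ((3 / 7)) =-85551.16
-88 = -88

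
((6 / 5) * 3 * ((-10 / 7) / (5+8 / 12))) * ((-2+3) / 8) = -27 / 238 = -0.11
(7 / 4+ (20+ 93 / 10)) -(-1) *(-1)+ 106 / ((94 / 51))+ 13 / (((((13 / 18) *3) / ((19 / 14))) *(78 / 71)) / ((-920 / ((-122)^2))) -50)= 998849795051 / 11429171420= 87.39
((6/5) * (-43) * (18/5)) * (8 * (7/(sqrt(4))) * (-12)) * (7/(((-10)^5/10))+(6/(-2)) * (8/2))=-11703562668/15625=-749028.01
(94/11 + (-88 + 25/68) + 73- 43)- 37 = -64393/748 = -86.09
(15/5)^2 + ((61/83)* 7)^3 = 83000566/571787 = 145.16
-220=-220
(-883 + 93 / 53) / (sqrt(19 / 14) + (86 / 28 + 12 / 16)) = -139931176 / 550405 + 2615536*sqrt(266) / 550405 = -176.73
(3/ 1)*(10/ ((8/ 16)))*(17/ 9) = 113.33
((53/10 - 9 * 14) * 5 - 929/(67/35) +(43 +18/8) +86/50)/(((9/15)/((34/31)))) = -118664267/62310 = -1904.42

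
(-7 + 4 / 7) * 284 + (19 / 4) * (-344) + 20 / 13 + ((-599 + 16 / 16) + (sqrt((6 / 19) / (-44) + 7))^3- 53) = -373935 / 91 + 2923 * sqrt(1221814) / 174724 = -4090.68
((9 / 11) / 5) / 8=9 / 440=0.02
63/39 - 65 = -824/13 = -63.38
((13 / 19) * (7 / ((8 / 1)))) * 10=455 / 76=5.99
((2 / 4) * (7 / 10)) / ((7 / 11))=11 / 20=0.55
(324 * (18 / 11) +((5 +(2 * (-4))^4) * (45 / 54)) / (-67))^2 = 498863927809 / 2172676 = 229608.06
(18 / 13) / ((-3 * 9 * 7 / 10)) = -20 / 273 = -0.07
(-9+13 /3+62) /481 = 172 /1443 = 0.12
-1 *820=-820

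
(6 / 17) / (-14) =-3 / 119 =-0.03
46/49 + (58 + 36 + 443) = 537.94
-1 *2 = -2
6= 6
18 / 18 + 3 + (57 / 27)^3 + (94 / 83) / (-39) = 10524383 / 786591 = 13.38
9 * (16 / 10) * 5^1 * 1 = 72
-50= -50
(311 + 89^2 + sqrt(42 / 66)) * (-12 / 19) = -5199.66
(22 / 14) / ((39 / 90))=330 / 91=3.63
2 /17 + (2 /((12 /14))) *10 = 1196 /51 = 23.45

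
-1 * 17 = -17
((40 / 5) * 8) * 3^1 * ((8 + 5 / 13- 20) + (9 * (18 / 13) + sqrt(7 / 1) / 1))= 670.45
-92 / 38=-46 / 19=-2.42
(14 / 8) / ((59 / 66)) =1.96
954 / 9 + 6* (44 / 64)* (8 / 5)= 112.60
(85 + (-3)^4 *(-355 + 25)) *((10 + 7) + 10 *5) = -1785215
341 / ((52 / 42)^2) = 150381 / 676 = 222.46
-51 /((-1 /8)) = 408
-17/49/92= -17/4508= -0.00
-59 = -59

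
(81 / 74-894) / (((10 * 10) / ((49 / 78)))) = -43169 / 7696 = -5.61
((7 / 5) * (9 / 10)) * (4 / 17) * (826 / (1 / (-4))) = -416304 / 425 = -979.54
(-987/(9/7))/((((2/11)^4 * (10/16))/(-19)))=640646237/30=21354874.57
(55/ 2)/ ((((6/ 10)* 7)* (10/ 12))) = 55/ 7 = 7.86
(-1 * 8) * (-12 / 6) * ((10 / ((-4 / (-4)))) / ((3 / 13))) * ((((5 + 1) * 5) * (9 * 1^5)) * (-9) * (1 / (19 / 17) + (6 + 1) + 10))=-572832000 / 19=-30149052.63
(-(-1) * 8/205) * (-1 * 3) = -24/205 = -0.12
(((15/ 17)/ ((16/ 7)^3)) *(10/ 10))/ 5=0.01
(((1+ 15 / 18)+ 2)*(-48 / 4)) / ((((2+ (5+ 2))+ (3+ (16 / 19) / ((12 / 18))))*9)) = -437 / 1134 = -0.39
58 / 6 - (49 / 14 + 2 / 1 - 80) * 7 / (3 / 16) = 2791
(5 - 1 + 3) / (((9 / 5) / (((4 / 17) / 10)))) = 14 / 153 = 0.09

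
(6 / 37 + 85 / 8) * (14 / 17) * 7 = 156457 / 2516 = 62.18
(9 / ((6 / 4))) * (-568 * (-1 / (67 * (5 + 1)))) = 568 / 67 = 8.48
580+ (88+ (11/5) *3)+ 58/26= 43994/65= 676.83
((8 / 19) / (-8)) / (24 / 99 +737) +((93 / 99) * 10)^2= 44422285163 / 503391339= 88.25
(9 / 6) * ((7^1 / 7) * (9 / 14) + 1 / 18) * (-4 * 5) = -440 / 21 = -20.95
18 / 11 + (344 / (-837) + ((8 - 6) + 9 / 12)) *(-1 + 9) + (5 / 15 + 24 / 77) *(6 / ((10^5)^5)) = 6557180000000000000000000124713 / 322245000000000000000000000000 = 20.35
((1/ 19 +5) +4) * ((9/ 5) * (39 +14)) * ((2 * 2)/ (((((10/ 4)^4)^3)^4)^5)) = 579836802330711055745328240603808026850200355341053127200516236715406787608576/ 53768094530533604682085395789646263697802528988951133000646775908992039079145017868765967996018188715507842608325212113581803726435059953558948109275661408901214599609375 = 0.00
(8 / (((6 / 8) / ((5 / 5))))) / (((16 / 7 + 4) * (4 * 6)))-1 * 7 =-686 / 99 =-6.93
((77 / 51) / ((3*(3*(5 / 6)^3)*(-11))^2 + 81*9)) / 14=1056 / 39278993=0.00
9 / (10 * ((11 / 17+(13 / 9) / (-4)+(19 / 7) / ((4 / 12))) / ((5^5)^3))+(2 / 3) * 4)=117663574218750 / 34863281286109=3.37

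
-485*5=-2425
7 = 7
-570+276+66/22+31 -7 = -267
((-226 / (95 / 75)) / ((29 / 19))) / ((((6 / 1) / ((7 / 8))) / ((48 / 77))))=-3390 / 319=-10.63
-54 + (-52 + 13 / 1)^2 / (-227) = -13779 / 227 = -60.70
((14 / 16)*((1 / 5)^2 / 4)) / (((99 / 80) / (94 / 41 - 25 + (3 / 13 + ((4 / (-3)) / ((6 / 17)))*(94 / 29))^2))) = 200952864721 / 233645152455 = 0.86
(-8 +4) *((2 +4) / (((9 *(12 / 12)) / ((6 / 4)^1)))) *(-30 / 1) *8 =960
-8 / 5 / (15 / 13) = -104 / 75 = -1.39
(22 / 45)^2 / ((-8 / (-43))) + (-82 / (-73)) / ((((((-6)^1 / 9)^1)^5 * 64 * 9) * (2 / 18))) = 174292253 / 151372800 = 1.15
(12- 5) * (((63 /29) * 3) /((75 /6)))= 2646 /725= 3.65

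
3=3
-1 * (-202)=202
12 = 12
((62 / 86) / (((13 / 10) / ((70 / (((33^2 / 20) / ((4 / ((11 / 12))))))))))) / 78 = 3472000 / 87051393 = 0.04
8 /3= 2.67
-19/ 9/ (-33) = 19/ 297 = 0.06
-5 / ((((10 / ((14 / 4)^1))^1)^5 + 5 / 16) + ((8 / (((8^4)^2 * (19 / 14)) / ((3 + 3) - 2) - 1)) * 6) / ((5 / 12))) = -267875888786800 / 10217288863302359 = -0.03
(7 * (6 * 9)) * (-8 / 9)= -336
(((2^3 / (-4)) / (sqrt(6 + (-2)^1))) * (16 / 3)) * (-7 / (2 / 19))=1064 / 3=354.67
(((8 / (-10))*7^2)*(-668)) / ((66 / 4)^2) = 523712 / 5445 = 96.18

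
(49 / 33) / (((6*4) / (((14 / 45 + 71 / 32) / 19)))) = 178507 / 21669120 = 0.01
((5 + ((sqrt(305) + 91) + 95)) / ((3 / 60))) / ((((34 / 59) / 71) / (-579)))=-297420972.00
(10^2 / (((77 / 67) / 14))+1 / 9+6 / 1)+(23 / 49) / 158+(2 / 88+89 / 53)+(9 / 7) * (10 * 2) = 101694788533 / 81244548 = 1251.71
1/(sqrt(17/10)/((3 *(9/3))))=9 *sqrt(170)/17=6.90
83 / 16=5.19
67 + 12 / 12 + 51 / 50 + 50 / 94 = 163447 / 2350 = 69.55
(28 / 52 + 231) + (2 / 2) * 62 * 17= 16712 / 13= 1285.54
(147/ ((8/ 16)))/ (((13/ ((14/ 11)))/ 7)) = 28812/ 143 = 201.48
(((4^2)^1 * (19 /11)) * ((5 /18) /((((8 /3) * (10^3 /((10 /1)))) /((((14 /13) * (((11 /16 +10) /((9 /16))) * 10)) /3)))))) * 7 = 17689 /1287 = 13.74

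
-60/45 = -4/3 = -1.33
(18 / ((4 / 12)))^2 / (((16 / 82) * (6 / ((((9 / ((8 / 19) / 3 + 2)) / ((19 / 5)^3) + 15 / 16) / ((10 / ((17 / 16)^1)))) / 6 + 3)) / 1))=678016711647 / 90198016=7516.98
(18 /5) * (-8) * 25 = -720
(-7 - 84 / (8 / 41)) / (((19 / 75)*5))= -13125 / 38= -345.39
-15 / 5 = -3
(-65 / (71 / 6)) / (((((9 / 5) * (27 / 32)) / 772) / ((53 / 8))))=-106381600 / 5751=-18497.93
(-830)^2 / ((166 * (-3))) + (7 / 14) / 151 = -1253297 / 906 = -1383.33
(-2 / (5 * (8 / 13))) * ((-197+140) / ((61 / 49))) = 36309 / 1220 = 29.76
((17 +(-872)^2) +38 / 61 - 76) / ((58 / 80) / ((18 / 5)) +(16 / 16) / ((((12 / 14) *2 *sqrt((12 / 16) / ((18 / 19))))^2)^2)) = 803670266064 / 408151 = 1969051.32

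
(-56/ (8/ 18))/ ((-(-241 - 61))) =-0.42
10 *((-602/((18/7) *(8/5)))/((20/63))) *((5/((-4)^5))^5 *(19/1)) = 4378609375/18014398509481984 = 0.00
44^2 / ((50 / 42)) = 40656 / 25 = 1626.24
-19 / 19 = -1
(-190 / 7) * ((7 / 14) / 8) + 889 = 49689 / 56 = 887.30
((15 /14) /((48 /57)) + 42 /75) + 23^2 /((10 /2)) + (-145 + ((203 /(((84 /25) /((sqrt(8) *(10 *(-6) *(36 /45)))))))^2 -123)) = 376767101941 /5600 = 67279839.63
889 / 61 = 14.57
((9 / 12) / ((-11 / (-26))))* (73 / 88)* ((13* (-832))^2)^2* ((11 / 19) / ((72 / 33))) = 101466564752703488 / 19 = 5340345513300183.58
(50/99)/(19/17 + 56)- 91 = -90.99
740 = 740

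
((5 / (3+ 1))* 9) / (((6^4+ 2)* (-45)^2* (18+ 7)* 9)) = 1 / 52569000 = 0.00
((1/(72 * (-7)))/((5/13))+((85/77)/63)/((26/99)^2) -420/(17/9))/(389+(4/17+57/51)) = -11256171293/19782977760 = -0.57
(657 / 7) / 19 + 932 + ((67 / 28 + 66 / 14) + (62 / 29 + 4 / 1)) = 14659453 / 15428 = 950.18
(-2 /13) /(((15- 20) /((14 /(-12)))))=-0.04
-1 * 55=-55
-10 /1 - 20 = -30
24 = 24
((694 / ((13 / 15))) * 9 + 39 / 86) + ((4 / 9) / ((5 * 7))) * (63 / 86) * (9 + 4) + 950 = 45600411 / 5590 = 8157.50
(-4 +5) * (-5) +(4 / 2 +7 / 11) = -26 / 11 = -2.36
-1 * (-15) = 15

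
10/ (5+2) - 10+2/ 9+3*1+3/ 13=-4192/ 819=-5.12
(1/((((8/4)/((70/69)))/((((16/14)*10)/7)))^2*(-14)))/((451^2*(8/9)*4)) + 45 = 1660792553615/36906501247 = 45.00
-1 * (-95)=95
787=787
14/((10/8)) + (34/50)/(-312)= 11.20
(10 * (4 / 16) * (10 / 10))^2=25 / 4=6.25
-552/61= -9.05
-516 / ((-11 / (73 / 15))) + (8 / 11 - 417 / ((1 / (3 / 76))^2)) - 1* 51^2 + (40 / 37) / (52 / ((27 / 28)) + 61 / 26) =-2372.61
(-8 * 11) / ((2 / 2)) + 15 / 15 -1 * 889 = -976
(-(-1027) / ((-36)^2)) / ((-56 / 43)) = -44161 / 72576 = -0.61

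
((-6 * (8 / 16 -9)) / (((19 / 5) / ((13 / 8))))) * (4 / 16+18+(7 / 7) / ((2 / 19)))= 367965 / 608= 605.21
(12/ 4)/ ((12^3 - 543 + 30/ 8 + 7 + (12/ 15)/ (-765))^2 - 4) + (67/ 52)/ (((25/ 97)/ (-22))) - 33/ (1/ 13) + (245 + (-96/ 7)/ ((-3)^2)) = -192869644715616878227/ 652673947480777950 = -295.51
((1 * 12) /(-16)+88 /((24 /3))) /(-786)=-41 /3144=-0.01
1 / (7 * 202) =1 / 1414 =0.00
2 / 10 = 1 / 5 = 0.20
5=5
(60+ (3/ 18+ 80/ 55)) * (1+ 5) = 4067/ 11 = 369.73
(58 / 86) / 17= 29 / 731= 0.04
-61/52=-1.17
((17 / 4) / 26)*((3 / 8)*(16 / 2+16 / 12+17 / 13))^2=2.60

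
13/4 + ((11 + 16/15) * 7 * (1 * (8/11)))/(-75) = 120331/49500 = 2.43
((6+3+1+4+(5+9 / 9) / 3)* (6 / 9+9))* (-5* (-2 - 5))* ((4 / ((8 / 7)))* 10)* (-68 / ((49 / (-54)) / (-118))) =-1675411200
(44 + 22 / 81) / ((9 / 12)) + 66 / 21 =105754 / 1701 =62.17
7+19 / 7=68 / 7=9.71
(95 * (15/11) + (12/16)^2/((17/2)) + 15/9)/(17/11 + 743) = 0.18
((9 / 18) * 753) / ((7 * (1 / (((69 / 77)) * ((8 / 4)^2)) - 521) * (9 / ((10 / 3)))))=-115460 / 3018099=-0.04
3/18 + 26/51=23/34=0.68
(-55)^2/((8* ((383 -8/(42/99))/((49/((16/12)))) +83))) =3112725/764824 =4.07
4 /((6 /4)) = 8 /3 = 2.67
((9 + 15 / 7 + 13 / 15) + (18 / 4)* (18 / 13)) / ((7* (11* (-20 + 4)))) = -12449 / 840840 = -0.01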